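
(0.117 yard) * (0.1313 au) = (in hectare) 2.101e+05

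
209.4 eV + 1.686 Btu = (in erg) 1.779e+10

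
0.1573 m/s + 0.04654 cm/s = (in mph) 0.3529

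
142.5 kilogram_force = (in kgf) 142.5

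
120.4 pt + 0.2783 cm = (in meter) 0.04526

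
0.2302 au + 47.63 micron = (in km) 3.444e+07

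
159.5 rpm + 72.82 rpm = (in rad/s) 24.33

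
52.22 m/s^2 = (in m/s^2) 52.22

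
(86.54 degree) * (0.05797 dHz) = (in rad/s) 0.008756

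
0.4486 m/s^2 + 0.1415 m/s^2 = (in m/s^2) 0.5901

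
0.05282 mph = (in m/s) 0.02361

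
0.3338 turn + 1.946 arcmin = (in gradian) 133.6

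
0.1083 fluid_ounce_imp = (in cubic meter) 3.077e-06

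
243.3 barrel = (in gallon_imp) 8509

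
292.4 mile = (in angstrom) 4.706e+15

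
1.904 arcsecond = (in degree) 0.0005289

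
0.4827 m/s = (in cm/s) 48.27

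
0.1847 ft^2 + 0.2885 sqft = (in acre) 1.086e-05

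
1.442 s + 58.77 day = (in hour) 1410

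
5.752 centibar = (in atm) 0.05677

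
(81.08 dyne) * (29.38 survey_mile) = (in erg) 3.834e+08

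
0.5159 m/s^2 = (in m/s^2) 0.5159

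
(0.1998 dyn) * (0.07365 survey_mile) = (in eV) 1.478e+15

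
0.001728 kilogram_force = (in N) 0.01695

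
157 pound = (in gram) 7.121e+04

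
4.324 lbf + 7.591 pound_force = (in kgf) 5.405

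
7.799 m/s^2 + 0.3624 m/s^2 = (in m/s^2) 8.161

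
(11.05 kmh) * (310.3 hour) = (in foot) 1.125e+07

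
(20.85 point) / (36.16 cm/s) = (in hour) 5.65e-06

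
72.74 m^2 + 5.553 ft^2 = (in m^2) 73.26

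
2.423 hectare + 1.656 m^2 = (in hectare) 2.423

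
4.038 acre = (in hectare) 1.634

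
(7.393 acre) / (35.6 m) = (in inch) 3.309e+04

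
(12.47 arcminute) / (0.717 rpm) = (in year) 1.532e-09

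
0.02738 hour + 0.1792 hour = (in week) 0.00123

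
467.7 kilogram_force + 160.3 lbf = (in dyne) 5.3e+08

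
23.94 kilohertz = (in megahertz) 0.02394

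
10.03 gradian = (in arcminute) 541.6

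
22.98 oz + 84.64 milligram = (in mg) 6.516e+05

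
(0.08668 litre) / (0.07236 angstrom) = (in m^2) 1.198e+07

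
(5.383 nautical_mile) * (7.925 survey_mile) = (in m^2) 1.271e+08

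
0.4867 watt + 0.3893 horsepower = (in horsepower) 0.39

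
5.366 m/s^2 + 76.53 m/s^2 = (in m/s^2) 81.9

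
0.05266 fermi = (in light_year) 5.566e-33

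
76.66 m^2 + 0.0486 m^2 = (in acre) 0.01896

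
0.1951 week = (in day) 1.366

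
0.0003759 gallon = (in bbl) 8.95e-06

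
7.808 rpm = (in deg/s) 46.85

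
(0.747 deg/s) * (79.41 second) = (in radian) 1.035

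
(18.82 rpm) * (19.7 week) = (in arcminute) 8.072e+10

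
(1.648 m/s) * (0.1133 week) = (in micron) 1.129e+11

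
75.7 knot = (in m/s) 38.94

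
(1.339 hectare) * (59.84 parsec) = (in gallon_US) 6.531e+24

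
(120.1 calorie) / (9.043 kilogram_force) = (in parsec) 1.836e-16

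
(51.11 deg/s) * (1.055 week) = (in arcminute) 1.957e+09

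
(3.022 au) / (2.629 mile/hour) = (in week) 6.36e+05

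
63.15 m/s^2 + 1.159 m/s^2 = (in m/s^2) 64.31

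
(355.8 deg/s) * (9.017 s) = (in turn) 8.912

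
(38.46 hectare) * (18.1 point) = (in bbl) 1.545e+04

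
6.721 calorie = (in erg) 2.812e+08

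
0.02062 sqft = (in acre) 4.734e-07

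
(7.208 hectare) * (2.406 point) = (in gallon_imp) 1.346e+04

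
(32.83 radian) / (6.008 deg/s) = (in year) 9.928e-06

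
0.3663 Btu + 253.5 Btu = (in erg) 2.678e+12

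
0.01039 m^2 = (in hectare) 1.039e-06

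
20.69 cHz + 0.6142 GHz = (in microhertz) 6.142e+14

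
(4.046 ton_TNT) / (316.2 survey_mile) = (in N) 3.327e+04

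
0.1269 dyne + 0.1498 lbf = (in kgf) 0.06795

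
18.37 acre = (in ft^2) 8.002e+05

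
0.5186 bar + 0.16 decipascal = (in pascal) 5.186e+04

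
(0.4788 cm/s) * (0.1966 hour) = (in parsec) 1.098e-16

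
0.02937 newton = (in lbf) 0.006603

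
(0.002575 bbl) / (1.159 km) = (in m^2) 3.532e-07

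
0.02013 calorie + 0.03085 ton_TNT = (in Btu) 1.223e+05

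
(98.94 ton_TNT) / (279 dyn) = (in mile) 9.22e+10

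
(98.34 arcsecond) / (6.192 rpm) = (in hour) 2.042e-07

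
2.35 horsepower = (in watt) 1752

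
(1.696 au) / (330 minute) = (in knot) 2.491e+07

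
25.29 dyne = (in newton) 0.0002529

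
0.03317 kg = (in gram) 33.17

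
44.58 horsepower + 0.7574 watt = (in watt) 3.324e+04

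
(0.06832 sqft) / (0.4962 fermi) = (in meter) 1.279e+13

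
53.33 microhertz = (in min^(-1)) 0.0032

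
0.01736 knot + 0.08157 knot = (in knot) 0.09893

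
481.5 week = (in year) 9.234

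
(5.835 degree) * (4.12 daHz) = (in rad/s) 4.196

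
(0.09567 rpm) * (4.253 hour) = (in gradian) 9765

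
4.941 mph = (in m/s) 2.209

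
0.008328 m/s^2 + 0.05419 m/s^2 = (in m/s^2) 0.06252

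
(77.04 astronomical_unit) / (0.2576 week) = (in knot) 1.438e+08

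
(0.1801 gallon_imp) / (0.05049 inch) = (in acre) 0.0001578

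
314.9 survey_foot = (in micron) 9.598e+07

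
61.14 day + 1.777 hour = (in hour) 1469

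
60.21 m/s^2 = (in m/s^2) 60.21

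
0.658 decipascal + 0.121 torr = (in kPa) 0.0162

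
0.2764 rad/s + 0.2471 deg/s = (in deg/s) 16.08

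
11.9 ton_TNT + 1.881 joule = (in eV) 3.108e+29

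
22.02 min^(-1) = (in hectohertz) 0.00367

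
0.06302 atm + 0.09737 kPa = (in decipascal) 6.483e+04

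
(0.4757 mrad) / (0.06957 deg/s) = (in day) 4.534e-06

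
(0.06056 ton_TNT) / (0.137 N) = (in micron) 1.85e+15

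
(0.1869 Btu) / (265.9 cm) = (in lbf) 16.67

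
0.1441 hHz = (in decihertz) 144.1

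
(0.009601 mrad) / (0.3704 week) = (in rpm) 4.093e-10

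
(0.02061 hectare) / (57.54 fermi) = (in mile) 2.226e+12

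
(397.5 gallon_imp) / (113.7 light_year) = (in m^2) 1.68e-18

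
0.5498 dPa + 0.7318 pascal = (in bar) 7.868e-06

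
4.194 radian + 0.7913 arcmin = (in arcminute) 1.442e+04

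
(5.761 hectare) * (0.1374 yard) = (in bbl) 4.553e+04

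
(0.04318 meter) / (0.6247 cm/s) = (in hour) 0.00192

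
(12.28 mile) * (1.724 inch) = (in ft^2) 9315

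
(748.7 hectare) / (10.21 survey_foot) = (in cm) 2.406e+08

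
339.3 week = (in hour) 5.7e+04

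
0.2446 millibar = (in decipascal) 244.6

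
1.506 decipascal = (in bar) 1.506e-06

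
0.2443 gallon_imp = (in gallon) 0.2934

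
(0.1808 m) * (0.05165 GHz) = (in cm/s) 9.338e+08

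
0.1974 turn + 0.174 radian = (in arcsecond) 2.917e+05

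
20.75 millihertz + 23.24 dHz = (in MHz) 2.345e-06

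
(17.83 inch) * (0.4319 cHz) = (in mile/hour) 0.004375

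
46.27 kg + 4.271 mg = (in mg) 4.627e+07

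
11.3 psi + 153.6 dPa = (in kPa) 77.93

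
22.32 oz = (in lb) 1.395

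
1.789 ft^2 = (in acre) 4.107e-05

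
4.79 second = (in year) 1.519e-07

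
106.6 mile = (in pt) 4.863e+08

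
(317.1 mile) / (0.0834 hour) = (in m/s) 1700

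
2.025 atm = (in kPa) 205.2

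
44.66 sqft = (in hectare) 0.0004149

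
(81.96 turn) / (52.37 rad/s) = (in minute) 0.1639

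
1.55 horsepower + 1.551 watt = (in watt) 1157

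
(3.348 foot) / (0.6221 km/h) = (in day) 6.835e-05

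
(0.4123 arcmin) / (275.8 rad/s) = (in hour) 1.208e-10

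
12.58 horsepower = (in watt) 9381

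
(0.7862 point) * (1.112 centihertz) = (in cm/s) 0.0003084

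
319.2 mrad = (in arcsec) 6.584e+04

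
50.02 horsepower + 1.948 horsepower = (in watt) 3.875e+04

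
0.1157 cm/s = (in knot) 0.002249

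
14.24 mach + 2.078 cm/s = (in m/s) 4849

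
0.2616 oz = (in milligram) 7416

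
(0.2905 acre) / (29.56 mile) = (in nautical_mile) 1.334e-05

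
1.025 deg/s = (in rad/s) 0.01789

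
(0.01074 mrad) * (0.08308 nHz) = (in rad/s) 8.923e-16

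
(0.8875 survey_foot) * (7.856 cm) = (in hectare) 2.125e-06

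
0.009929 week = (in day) 0.0695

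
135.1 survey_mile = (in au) 1.453e-06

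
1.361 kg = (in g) 1361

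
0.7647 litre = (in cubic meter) 0.0007647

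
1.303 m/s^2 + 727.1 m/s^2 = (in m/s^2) 728.4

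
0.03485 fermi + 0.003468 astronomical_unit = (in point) 1.471e+12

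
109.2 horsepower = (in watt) 8.143e+04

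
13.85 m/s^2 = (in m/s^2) 13.85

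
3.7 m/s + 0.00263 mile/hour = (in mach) 0.01087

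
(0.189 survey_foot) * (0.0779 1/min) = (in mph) 0.0001673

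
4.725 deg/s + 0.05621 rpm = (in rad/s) 0.08835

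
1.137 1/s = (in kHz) 0.001137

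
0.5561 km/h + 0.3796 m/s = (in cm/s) 53.41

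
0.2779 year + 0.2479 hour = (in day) 101.4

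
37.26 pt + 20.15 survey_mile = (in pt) 9.192e+07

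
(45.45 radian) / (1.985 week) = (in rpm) 0.0003615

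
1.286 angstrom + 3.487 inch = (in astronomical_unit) 5.921e-13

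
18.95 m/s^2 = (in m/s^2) 18.95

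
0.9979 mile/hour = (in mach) 0.00131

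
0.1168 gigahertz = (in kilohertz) 1.168e+05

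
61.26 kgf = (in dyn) 6.008e+07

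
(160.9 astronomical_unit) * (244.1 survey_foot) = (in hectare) 1.791e+11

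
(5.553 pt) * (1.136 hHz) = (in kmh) 0.8011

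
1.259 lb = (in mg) 5.711e+05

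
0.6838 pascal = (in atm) 6.749e-06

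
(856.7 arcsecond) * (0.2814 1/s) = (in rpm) 0.01116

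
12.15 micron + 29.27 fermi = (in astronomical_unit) 8.122e-17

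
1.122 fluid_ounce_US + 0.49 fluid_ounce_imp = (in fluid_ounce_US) 1.593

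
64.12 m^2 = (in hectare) 0.006412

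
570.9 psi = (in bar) 39.36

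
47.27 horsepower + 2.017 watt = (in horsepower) 47.27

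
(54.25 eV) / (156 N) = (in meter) 5.572e-20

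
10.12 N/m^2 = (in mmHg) 0.07591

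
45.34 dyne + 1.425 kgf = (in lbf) 3.142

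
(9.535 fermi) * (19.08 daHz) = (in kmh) 6.549e-12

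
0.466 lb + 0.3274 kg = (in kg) 0.5388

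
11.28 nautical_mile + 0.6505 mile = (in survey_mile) 13.63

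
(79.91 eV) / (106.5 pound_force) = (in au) 1.807e-31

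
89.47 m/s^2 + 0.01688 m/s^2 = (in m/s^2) 89.49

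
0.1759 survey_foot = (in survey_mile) 3.331e-05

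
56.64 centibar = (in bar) 0.5664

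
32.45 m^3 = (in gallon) 8572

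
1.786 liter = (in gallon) 0.4718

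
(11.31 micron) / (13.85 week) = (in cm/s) 1.35e-10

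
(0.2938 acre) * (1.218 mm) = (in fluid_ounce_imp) 5.097e+04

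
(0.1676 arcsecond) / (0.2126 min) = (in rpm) 6.083e-07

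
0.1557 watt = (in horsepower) 0.0002088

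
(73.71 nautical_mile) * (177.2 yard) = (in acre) 5466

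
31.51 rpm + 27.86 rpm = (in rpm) 59.37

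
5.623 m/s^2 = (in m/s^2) 5.623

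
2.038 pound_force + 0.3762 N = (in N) 9.442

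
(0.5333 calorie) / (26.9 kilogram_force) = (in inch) 0.333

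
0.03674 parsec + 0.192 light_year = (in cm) 2.95e+17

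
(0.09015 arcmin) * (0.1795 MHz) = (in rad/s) 4.707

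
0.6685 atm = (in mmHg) 508.1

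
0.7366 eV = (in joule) 1.18e-19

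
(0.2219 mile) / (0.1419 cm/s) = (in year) 0.00798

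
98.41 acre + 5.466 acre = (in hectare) 42.04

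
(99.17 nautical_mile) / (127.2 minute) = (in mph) 53.83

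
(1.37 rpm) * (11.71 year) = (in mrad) 5.298e+10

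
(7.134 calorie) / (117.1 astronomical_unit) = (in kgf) 1.737e-13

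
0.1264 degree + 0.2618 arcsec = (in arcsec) 455.3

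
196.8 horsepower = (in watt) 1.468e+05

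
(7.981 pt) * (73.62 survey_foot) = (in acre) 1.561e-05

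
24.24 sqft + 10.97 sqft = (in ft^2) 35.21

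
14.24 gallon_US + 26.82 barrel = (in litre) 4318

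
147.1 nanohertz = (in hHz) 1.471e-09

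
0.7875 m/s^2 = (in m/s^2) 0.7875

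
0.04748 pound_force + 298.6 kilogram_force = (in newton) 2928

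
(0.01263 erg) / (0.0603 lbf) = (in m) 4.709e-09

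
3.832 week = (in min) 3.863e+04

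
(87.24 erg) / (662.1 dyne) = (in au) 8.808e-15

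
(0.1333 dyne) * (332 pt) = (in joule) 1.561e-07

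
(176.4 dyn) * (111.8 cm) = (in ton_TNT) 4.714e-13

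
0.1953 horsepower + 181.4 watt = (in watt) 327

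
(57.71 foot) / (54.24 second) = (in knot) 0.6304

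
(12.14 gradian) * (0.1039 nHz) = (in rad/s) 1.981e-11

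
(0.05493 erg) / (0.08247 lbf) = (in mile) 9.304e-12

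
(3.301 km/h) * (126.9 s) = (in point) 3.298e+05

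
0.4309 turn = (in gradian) 172.4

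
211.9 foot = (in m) 64.59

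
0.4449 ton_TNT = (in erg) 1.861e+16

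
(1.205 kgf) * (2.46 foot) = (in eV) 5.53e+19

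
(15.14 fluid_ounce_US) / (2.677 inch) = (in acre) 1.627e-06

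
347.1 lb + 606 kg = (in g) 7.634e+05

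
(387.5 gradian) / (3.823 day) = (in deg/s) 0.001056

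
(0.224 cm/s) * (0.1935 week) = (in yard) 286.7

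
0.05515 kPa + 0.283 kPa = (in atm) 0.003337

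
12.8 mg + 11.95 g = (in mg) 1.196e+04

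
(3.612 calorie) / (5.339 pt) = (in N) 8024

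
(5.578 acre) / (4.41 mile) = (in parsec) 1.031e-16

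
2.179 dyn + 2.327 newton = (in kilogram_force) 0.2373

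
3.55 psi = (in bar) 0.2448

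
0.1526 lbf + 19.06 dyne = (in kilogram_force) 0.06924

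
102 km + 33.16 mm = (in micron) 1.02e+11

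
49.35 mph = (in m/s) 22.06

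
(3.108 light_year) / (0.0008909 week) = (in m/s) 5.457e+13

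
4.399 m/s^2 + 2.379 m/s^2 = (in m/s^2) 6.778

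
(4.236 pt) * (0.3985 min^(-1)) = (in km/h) 3.573e-05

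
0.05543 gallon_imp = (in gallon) 0.06657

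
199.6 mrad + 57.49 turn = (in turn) 57.52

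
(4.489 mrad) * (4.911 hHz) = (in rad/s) 2.205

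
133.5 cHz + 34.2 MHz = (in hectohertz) 3.42e+05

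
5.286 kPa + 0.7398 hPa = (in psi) 0.7774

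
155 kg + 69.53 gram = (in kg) 155.1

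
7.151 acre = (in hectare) 2.894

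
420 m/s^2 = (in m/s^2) 420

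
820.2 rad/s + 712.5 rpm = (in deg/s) 5.127e+04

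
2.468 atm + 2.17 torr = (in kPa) 250.4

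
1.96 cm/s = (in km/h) 0.07056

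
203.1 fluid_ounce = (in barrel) 0.03778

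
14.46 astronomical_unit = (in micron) 2.163e+18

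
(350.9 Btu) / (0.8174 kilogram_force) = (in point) 1.309e+08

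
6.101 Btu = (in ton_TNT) 1.538e-06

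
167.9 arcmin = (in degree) 2.798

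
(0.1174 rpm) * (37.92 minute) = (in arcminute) 9.616e+04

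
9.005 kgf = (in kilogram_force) 9.005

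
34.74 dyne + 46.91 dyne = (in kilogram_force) 8.326e-05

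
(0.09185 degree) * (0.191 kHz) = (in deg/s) 17.54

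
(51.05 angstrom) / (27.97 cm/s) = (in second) 1.825e-08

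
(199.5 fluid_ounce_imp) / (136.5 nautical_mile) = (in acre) 5.541e-12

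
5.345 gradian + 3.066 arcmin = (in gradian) 5.402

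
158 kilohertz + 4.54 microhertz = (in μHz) 1.58e+11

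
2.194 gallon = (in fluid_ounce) 280.8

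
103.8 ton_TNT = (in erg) 4.343e+18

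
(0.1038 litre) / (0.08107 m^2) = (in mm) 1.28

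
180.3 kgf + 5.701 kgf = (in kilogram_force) 186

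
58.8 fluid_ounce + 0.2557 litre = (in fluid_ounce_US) 67.45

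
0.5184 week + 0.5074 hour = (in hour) 87.6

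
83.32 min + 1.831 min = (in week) 0.008448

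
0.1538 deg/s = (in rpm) 0.02563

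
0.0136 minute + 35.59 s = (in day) 0.0004214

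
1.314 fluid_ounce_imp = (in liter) 0.03733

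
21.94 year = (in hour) 1.922e+05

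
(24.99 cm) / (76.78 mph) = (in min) 0.0001213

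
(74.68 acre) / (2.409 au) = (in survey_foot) 2.751e-06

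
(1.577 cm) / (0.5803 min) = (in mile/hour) 0.001013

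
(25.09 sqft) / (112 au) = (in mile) 8.644e-17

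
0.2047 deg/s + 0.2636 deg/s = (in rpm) 0.07805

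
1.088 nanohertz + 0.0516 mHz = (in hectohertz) 5.16e-07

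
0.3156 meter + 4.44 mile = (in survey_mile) 4.44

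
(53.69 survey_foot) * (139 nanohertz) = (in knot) 4.422e-06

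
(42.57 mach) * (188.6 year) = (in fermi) 8.621e+28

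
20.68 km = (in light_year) 2.186e-12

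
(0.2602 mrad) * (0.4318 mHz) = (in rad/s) 1.124e-07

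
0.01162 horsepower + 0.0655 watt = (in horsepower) 0.01171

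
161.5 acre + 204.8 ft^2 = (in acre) 161.5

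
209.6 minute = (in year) 0.0003988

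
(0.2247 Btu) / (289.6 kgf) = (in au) 5.58e-13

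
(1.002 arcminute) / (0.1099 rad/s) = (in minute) 4.42e-05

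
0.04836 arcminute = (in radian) 1.407e-05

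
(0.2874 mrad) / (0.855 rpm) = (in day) 3.715e-08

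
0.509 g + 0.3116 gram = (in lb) 0.001809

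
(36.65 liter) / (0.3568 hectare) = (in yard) 1.123e-05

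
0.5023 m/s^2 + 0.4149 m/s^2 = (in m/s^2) 0.9172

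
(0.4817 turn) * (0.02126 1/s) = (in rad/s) 0.06435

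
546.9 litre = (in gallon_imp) 120.3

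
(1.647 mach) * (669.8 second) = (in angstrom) 3.756e+15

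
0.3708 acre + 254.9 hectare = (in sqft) 2.745e+07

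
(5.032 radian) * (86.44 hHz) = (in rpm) 4.154e+05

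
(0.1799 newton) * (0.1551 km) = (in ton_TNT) 6.669e-09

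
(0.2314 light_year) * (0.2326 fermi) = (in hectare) 5.092e-05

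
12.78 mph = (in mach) 0.01678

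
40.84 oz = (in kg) 1.158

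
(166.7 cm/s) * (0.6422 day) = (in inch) 3.642e+06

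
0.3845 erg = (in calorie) 9.19e-09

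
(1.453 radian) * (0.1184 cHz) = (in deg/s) 0.09857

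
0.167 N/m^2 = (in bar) 1.67e-06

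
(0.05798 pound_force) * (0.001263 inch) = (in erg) 82.74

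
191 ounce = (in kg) 5.415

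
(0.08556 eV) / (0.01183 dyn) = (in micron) 1.159e-07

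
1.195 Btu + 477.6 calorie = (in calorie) 778.9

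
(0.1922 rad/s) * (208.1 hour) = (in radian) 1.44e+05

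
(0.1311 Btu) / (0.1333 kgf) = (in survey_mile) 0.06575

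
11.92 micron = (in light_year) 1.26e-21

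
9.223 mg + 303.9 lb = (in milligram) 1.378e+08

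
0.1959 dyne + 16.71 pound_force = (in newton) 74.33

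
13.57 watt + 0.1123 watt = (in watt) 13.68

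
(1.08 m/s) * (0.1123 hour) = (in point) 1.238e+06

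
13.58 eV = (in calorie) 5.2e-19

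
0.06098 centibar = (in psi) 0.008844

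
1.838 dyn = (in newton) 1.838e-05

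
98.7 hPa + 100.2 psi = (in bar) 7.007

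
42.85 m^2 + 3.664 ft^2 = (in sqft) 464.9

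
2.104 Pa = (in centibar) 0.002104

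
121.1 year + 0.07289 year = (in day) 4.423e+04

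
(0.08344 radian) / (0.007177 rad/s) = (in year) 3.687e-07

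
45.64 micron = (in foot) 0.0001497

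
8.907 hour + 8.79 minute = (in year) 0.001034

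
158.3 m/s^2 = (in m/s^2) 158.3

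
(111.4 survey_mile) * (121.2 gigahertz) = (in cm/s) 2.173e+18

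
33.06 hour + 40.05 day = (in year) 0.1135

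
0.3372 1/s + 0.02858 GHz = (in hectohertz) 2.858e+05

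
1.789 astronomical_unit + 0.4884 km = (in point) 7.586e+14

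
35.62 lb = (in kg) 16.16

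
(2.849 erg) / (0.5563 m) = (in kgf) 5.222e-08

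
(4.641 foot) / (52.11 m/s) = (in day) 3.142e-07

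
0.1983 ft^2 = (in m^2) 0.01842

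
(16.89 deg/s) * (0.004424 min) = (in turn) 0.01245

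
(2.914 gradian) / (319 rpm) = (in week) 2.266e-09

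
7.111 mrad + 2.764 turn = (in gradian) 1106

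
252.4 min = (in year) 0.0004802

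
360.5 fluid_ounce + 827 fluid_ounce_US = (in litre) 35.12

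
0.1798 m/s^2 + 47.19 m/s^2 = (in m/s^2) 47.37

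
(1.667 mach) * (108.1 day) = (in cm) 5.301e+11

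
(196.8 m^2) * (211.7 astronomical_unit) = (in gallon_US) 1.646e+18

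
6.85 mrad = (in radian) 0.00685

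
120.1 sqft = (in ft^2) 120.1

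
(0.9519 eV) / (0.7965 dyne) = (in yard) 2.094e-14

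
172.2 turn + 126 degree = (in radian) 1084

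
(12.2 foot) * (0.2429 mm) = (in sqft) 0.009722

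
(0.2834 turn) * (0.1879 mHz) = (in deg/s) 0.01917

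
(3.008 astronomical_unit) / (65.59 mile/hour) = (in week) 2.538e+04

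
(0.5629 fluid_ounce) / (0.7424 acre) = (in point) 1.571e-05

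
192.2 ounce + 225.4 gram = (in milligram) 5.674e+06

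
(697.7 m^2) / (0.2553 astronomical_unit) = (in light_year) 1.931e-24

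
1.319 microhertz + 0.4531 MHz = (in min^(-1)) 2.719e+07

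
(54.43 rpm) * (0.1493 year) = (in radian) 2.684e+07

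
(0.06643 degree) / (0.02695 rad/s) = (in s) 0.04302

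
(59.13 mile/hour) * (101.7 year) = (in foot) 2.781e+11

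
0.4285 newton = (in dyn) 4.285e+04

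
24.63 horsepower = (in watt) 1.837e+04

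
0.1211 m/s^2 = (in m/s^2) 0.1211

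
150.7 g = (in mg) 1.507e+05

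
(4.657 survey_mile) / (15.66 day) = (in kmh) 0.01994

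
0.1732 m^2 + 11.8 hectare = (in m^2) 1.18e+05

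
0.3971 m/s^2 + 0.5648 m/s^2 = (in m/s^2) 0.9619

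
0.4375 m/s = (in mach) 0.001285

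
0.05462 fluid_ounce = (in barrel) 1.016e-05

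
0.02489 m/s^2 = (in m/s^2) 0.02489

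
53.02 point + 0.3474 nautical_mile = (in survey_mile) 0.3998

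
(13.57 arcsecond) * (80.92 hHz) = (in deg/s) 30.5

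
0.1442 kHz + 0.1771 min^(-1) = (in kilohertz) 0.1442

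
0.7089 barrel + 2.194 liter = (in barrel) 0.7227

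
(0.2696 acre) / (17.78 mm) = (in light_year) 6.486e-12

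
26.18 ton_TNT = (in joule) 1.095e+11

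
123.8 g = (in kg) 0.1238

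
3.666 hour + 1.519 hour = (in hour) 5.185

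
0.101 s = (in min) 0.001683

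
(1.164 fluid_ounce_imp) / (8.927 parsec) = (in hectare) 1.201e-26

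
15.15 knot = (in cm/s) 779.4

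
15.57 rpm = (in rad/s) 1.63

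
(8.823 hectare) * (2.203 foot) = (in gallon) 1.565e+07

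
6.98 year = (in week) 364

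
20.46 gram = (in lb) 0.04511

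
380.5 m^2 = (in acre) 0.09402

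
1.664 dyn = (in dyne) 1.664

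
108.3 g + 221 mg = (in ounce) 3.828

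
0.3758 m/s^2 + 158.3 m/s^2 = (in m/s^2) 158.7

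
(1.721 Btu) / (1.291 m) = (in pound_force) 316.2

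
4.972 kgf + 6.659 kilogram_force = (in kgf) 11.63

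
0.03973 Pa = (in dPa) 0.3973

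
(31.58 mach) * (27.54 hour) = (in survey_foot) 3.498e+09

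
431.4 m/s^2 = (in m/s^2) 431.4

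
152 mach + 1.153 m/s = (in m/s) 5.176e+04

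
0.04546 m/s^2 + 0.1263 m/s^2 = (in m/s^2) 0.1718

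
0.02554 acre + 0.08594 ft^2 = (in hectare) 0.01034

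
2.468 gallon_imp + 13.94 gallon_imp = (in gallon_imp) 16.41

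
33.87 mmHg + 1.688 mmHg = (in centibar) 4.741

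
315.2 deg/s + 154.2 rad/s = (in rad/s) 159.7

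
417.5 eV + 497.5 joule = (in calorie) 118.9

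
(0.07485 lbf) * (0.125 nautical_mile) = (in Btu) 0.07306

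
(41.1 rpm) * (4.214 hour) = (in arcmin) 2.245e+08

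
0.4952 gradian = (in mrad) 7.779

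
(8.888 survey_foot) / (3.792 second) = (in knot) 1.389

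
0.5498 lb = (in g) 249.4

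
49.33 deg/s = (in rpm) 8.222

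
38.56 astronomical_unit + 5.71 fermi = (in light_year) 0.0006097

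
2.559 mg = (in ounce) 9.027e-05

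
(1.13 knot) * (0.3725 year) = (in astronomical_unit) 4.565e-05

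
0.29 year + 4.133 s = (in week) 15.12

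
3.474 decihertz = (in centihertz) 34.74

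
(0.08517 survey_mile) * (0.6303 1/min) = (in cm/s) 144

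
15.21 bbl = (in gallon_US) 638.8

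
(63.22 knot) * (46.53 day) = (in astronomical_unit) 0.000874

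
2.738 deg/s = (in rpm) 0.4563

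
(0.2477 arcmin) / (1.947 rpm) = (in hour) 9.816e-08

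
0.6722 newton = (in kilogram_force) 0.06855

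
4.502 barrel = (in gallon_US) 189.1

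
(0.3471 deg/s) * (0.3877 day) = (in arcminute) 6.976e+05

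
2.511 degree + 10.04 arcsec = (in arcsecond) 9050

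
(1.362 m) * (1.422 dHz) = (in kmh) 0.6972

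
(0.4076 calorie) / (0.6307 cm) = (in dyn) 2.704e+07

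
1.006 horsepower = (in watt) 750.2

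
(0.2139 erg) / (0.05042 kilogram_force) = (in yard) 4.731e-08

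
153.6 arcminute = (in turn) 0.007111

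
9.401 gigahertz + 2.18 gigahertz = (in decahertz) 1.158e+09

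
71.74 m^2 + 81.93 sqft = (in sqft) 854.1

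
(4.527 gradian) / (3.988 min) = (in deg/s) 0.01703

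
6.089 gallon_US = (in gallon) 6.089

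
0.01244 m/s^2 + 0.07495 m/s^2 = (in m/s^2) 0.08739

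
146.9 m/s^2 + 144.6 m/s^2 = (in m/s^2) 291.5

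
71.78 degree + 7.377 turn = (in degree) 2728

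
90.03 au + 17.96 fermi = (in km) 1.347e+10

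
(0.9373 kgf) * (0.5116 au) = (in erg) 7.035e+18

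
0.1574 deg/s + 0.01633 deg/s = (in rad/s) 0.003032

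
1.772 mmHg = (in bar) 0.002362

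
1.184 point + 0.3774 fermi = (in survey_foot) 0.00137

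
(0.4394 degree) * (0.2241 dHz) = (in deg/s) 0.009847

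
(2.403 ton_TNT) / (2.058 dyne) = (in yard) 5.343e+14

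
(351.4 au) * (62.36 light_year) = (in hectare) 3.101e+27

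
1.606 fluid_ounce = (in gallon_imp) 0.01045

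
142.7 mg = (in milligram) 142.7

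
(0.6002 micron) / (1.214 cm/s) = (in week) 8.175e-11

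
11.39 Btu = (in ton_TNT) 2.872e-06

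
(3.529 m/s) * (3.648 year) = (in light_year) 4.291e-08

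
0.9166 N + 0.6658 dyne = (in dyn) 9.166e+04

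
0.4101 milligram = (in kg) 4.101e-07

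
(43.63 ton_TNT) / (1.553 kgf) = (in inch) 4.719e+11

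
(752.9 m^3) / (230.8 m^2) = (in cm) 326.2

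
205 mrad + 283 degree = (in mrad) 5144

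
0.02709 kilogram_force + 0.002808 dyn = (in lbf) 0.05972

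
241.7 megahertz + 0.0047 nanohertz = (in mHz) 2.417e+11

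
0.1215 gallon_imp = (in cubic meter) 0.0005523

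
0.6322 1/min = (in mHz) 10.54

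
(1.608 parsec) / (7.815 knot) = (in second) 1.234e+16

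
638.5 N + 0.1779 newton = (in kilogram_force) 65.13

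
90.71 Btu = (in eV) 5.973e+23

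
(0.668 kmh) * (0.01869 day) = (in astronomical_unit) 2.003e-09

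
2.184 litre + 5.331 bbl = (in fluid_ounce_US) 2.873e+04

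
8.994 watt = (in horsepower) 0.01206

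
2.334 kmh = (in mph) 1.45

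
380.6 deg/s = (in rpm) 63.43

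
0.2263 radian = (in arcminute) 778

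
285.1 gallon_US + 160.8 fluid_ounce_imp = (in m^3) 1.084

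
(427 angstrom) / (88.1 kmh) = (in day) 2.019e-14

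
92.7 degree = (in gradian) 103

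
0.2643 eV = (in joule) 4.235e-20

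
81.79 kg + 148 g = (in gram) 8.194e+04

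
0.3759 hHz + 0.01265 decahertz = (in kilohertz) 0.03772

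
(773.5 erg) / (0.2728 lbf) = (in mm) 0.06374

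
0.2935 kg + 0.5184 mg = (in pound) 0.6471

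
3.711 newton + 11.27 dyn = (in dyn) 3.711e+05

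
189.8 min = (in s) 1.139e+04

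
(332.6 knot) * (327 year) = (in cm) 1.764e+14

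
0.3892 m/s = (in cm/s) 38.92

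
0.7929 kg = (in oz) 27.97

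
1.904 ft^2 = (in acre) 4.371e-05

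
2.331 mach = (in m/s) 793.7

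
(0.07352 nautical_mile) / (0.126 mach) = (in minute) 0.05289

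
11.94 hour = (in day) 0.4975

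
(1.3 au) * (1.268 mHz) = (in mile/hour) 5.516e+08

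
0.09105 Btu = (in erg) 9.606e+08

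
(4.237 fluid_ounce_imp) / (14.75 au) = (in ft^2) 5.873e-16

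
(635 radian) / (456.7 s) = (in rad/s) 1.39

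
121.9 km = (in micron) 1.219e+11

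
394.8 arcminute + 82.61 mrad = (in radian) 0.1975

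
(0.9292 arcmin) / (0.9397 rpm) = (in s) 0.002747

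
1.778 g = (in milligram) 1778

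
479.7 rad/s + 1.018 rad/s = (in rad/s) 480.7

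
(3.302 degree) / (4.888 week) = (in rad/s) 1.949e-08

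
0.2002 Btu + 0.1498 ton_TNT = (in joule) 6.268e+08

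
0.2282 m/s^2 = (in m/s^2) 0.2282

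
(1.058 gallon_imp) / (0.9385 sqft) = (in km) 5.516e-05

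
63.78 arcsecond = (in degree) 0.01772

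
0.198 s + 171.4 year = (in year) 171.4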